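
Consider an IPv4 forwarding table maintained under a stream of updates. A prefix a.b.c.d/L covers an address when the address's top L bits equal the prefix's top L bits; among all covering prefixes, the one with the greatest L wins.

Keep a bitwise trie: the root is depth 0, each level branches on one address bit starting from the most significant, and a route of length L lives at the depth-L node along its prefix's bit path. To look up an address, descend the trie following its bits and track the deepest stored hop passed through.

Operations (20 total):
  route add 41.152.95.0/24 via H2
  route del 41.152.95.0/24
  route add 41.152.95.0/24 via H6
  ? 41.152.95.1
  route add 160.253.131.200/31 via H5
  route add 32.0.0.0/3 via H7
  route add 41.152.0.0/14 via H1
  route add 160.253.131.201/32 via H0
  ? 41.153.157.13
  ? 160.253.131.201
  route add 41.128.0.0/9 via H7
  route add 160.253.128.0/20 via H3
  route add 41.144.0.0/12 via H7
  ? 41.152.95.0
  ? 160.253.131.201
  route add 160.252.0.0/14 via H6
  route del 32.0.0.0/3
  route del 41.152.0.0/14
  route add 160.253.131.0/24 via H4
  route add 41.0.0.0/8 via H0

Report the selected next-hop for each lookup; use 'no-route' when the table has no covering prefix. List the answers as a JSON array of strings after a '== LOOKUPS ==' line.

Trace:
  + 41.152.95.0/24 (H2) depth=24
  - 41.152.95.0/24 clear@24
  + 41.152.95.0/24 (H6) depth=24
  ? 41.152.95.1  path d0:-→d1:-→d2:-→d3:-→d4:-→d5:-→d6:-→d7:-→d8:-→d9:-→d10:-→d11:-→d12:-→d13:-→d14:-→d15:-→d16:-→d17:-→d18:-→d19:-→d20:-→d21:-→d22:-→d23:-→d24:H6  best=H6
  + 160.253.131.200/31 (H5) depth=31
  + 32.0.0.0/3 (H7) depth=3
  + 41.152.0.0/14 (H1) depth=14
  + 160.253.131.201/32 (H0) depth=32
  ? 41.153.157.13  path d0:-→d1:-→d2:-→d3:H7→d4:-→d5:-→d6:-→d7:-→d8:-→d9:-→d10:-→d11:-→d12:-→d13:-→d14:H1→d15:-  best=H1
  ? 160.253.131.201  path d0:-→d1:-→d2:-→d3:-→d4:-→d5:-→d6:-→d7:-→d8:-→d9:-→d10:-→d11:-→d12:-→d13:-→d14:-→d15:-→d16:-→d17:-→d18:-→d19:-→d20:-→d21:-→d22:-→d23:-→d24:-→d25:-→d26:-→d27:-→d28:-→d29:-→d30:-→d31:H5→d32:H0  best=H0
  + 41.128.0.0/9 (H7) depth=9
  + 160.253.128.0/20 (H3) depth=20
  + 41.144.0.0/12 (H7) depth=12
  ? 41.152.95.0  path d0:-→d1:-→d2:-→d3:H7→d4:-→d5:-→d6:-→d7:-→d8:-→d9:H7→d10:-→d11:-→d12:H7→d13:-→d14:H1→d15:-→d16:-→d17:-→d18:-→d19:-→d20:-→d21:-→d22:-→d23:-→d24:H6  best=H6
  ? 160.253.131.201  path d0:-→d1:-→d2:-→d3:-→d4:-→d5:-→d6:-→d7:-→d8:-→d9:-→d10:-→d11:-→d12:-→d13:-→d14:-→d15:-→d16:-→d17:-→d18:-→d19:-→d20:H3→d21:-→d22:-→d23:-→d24:-→d25:-→d26:-→d27:-→d28:-→d29:-→d30:-→d31:H5→d32:H0  best=H0
  + 160.252.0.0/14 (H6) depth=14
  - 32.0.0.0/3 clear@3
  - 41.152.0.0/14 clear@14
  + 160.253.131.0/24 (H4) depth=24
  + 41.0.0.0/8 (H0) depth=8

== LOOKUPS ==
["H6","H1","H0","H6","H0"]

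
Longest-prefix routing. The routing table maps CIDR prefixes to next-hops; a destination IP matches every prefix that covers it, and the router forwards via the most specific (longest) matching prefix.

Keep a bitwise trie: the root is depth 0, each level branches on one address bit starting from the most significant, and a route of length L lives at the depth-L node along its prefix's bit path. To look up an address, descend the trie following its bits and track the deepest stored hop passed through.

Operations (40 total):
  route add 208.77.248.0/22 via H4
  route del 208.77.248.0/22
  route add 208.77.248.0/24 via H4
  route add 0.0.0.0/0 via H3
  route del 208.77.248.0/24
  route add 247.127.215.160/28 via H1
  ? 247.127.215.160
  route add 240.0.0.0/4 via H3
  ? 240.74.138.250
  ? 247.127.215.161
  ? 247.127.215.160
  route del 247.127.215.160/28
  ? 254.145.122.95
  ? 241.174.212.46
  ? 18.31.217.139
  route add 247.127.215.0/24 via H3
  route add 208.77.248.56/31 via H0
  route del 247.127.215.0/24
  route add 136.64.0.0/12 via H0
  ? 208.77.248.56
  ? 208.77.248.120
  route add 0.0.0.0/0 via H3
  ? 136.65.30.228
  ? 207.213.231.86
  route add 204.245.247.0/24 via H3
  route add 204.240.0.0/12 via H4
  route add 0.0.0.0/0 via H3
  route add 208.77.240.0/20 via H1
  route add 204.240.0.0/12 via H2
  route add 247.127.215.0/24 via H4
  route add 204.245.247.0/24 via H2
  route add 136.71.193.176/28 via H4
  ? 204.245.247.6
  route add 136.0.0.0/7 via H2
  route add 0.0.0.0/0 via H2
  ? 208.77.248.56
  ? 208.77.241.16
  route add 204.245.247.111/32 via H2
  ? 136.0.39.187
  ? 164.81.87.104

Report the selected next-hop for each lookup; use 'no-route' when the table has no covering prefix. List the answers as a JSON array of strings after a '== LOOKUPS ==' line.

Apply in order:
  add 208.77.248.0/22 -> H4 at depth 22
  - 208.77.248.0/22 clear@22
  add 208.77.248.0/24 -> H4 at depth 24
  add 0.0.0.0/0 -> H3 at depth 0
  - 208.77.248.0/24 clear@24
  add 247.127.215.160/28 -> H1 at depth 28
  ? 247.127.215.160  path d0:H3→d1:-→d2:-→d3:-→d4:-→d5:-→d6:-→d7:-→d8:-→d9:-→d10:-→d11:-→d12:-→d13:-→d14:-→d15:-→d16:-→d17:-→d18:-→d19:-→d20:-→d21:-→d22:-→d23:-→d24:-→d25:-→d26:-→d27:-→d28:H1  best=H1
  add 240.0.0.0/4 -> H3 at depth 4
  ? 240.74.138.250  path d0:H3→d1:-→d2:-→d3:-→d4:H3→d5:-  best=H3
  ? 247.127.215.161  path d0:H3→d1:-→d2:-→d3:-→d4:H3→d5:-→d6:-→d7:-→d8:-→d9:-→d10:-→d11:-→d12:-→d13:-→d14:-→d15:-→d16:-→d17:-→d18:-→d19:-→d20:-→d21:-→d22:-→d23:-→d24:-→d25:-→d26:-→d27:-→d28:H1  best=H1
  ? 247.127.215.160  path d0:H3→d1:-→d2:-→d3:-→d4:H3→d5:-→d6:-→d7:-→d8:-→d9:-→d10:-→d11:-→d12:-→d13:-→d14:-→d15:-→d16:-→d17:-→d18:-→d19:-→d20:-→d21:-→d22:-→d23:-→d24:-→d25:-→d26:-→d27:-→d28:H1  best=H1
  - 247.127.215.160/28 clear@28
  ? 254.145.122.95  path d0:H3→d1:-→d2:-→d3:-→d4:H3  best=H3
  ? 241.174.212.46  path d0:H3→d1:-→d2:-→d3:-→d4:H3→d5:-  best=H3
  ? 18.31.217.139  path d0:H3  best=H3
  add 247.127.215.0/24 -> H3 at depth 24
  add 208.77.248.56/31 -> H0 at depth 31
  - 247.127.215.0/24 clear@24
  add 136.64.0.0/12 -> H0 at depth 12
  ? 208.77.248.56  path d0:H3→d1:-→d2:-→d3:-→d4:-→d5:-→d6:-→d7:-→d8:-→d9:-→d10:-→d11:-→d12:-→d13:-→d14:-→d15:-→d16:-→d17:-→d18:-→d19:-→d20:-→d21:-→d22:-→d23:-→d24:-→d25:-→d26:-→d27:-→d28:-→d29:-→d30:-→d31:H0  best=H0
  ? 208.77.248.120  path d0:H3→d1:-→d2:-→d3:-→d4:-→d5:-→d6:-→d7:-→d8:-→d9:-→d10:-→d11:-→d12:-→d13:-→d14:-→d15:-→d16:-→d17:-→d18:-→d19:-→d20:-→d21:-→d22:-→d23:-→d24:-→d25:-  best=H3
  add 0.0.0.0/0 -> H3 at depth 0
  ? 136.65.30.228  path d0:H3→d1:-→d2:-→d3:-→d4:-→d5:-→d6:-→d7:-→d8:-→d9:-→d10:-→d11:-→d12:H0  best=H0
  ? 207.213.231.86  path d0:H3→d1:-→d2:-→d3:-  best=H3
  add 204.245.247.0/24 -> H3 at depth 24
  add 204.240.0.0/12 -> H4 at depth 12
  add 0.0.0.0/0 -> H3 at depth 0
  add 208.77.240.0/20 -> H1 at depth 20
  add 204.240.0.0/12 -> H2 at depth 12
  add 247.127.215.0/24 -> H4 at depth 24
  add 204.245.247.0/24 -> H2 at depth 24
  add 136.71.193.176/28 -> H4 at depth 28
  ? 204.245.247.6  path d0:H3→d1:-→d2:-→d3:-→d4:-→d5:-→d6:-→d7:-→d8:-→d9:-→d10:-→d11:-→d12:H2→d13:-→d14:-→d15:-→d16:-→d17:-→d18:-→d19:-→d20:-→d21:-→d22:-→d23:-→d24:H2  best=H2
  add 136.0.0.0/7 -> H2 at depth 7
  add 0.0.0.0/0 -> H2 at depth 0
  ? 208.77.248.56  path d0:H2→d1:-→d2:-→d3:-→d4:-→d5:-→d6:-→d7:-→d8:-→d9:-→d10:-→d11:-→d12:-→d13:-→d14:-→d15:-→d16:-→d17:-→d18:-→d19:-→d20:H1→d21:-→d22:-→d23:-→d24:-→d25:-→d26:-→d27:-→d28:-→d29:-→d30:-→d31:H0  best=H0
  ? 208.77.241.16  path d0:H2→d1:-→d2:-→d3:-→d4:-→d5:-→d6:-→d7:-→d8:-→d9:-→d10:-→d11:-→d12:-→d13:-→d14:-→d15:-→d16:-→d17:-→d18:-→d19:-→d20:H1  best=H1
  add 204.245.247.111/32 -> H2 at depth 32
  ? 136.0.39.187  path d0:H2→d1:-→d2:-→d3:-→d4:-→d5:-→d6:-→d7:H2→d8:-→d9:-  best=H2
  ? 164.81.87.104  path d0:H2→d1:-→d2:-  best=H2

== LOOKUPS ==
["H1","H3","H1","H1","H3","H3","H3","H0","H3","H0","H3","H2","H0","H1","H2","H2"]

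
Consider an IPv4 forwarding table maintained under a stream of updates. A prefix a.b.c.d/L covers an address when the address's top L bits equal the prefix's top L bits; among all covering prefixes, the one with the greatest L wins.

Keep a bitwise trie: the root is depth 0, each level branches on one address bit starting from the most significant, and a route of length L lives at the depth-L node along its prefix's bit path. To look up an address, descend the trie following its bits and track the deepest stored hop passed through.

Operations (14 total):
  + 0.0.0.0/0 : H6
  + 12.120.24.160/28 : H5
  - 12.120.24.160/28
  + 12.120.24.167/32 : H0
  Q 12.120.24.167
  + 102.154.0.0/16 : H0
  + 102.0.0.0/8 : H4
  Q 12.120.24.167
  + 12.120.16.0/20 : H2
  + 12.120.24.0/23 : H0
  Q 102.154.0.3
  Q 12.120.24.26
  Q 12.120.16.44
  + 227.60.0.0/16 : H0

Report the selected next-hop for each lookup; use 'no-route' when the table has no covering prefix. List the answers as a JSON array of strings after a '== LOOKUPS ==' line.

Process each operation:
  add 0.0.0.0/0 -> H6 at depth 0
  add 12.120.24.160/28 -> H5 at depth 28
  del 12.120.24.160/28 (clear depth 28)
  add 12.120.24.167/32 -> H0 at depth 32
  lookup 12.120.24.167: bits 00001100011110000001100010100111 walk d0:H6→d1:-→d2:-→d3:-→d4:-→d5:-→d6:-→d7:-→d8:-→d9:-→d10:-→d11:-→d12:-→d13:-→d14:-→d15:-→d16:-→d17:-→d18:-→d19:-→d20:-→d21:-→d22:-→d23:-→d24:-→d25:-→d26:-→d27:-→d28:-→d29:-→d30:-→d31:-→d32:H0 -> H0
  add 102.154.0.0/16 -> H0 at depth 16
  add 102.0.0.0/8 -> H4 at depth 8
  lookup 12.120.24.167: bits 00001100011110000001100010100111 walk d0:H6→d1:-→d2:-→d3:-→d4:-→d5:-→d6:-→d7:-→d8:-→d9:-→d10:-→d11:-→d12:-→d13:-→d14:-→d15:-→d16:-→d17:-→d18:-→d19:-→d20:-→d21:-→d22:-→d23:-→d24:-→d25:-→d26:-→d27:-→d28:-→d29:-→d30:-→d31:-→d32:H0 -> H0
  add 12.120.16.0/20 -> H2 at depth 20
  add 12.120.24.0/23 -> H0 at depth 23
  lookup 102.154.0.3: bits 0110011010011010 walk d0:H6→d1:-→d2:-→d3:-→d4:-→d5:-→d6:-→d7:-→d8:H4→d9:-→d10:-→d11:-→d12:-→d13:-→d14:-→d15:-→d16:H0 -> H0
  lookup 12.120.24.26: bits 000011000111100000011000 walk d0:H6→d1:-→d2:-→d3:-→d4:-→d5:-→d6:-→d7:-→d8:-→d9:-→d10:-→d11:-→d12:-→d13:-→d14:-→d15:-→d16:-→d17:-→d18:-→d19:-→d20:H2→d21:-→d22:-→d23:H0→d24:- -> H0
  lookup 12.120.16.44: bits 00001100011110000001 walk d0:H6→d1:-→d2:-→d3:-→d4:-→d5:-→d6:-→d7:-→d8:-→d9:-→d10:-→d11:-→d12:-→d13:-→d14:-→d15:-→d16:-→d17:-→d18:-→d19:-→d20:H2 -> H2
  add 227.60.0.0/16 -> H0 at depth 16

== LOOKUPS ==
["H0","H0","H0","H0","H2"]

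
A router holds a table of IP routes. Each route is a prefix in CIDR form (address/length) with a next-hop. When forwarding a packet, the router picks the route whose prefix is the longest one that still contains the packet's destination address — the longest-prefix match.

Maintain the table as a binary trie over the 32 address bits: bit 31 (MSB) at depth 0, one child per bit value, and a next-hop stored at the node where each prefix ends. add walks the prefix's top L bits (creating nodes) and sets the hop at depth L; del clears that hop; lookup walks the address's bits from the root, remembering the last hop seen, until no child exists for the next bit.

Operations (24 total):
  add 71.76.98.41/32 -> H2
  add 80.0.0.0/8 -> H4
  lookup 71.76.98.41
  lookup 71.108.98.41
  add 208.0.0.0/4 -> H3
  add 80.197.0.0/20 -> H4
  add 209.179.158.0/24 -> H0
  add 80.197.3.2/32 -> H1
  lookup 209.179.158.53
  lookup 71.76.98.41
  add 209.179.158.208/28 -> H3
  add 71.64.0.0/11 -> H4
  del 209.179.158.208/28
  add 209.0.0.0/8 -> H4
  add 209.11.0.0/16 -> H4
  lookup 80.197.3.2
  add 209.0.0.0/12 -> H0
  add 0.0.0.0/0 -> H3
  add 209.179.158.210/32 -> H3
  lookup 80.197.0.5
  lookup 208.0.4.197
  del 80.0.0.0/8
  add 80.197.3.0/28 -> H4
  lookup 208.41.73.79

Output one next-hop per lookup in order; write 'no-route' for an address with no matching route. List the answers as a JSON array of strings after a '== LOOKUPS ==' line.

Trace:
  add 71.76.98.41/32 -> H2 at depth 32
  add 80.0.0.0/8 -> H4 at depth 8
  Q 71.76.98.41: descend 01000111010011000110001000101001 ; hops seen [H2] ; pick H2
  Q 71.108.98.41: descend 0100011101 ; hops seen [∅] ; pick no-route
  add 208.0.0.0/4 -> H3 at depth 4
  add 80.197.0.0/20 -> H4 at depth 20
  add 209.179.158.0/24 -> H0 at depth 24
  add 80.197.3.2/32 -> H1 at depth 32
  Q 209.179.158.53: descend 110100011011001110011110 ; hops seen [H3,H0] ; pick H0
  Q 71.76.98.41: descend 01000111010011000110001000101001 ; hops seen [H2] ; pick H2
  add 209.179.158.208/28 -> H3 at depth 28
  add 71.64.0.0/11 -> H4 at depth 11
  del 209.179.158.208/28 (clear depth 28)
  add 209.0.0.0/8 -> H4 at depth 8
  add 209.11.0.0/16 -> H4 at depth 16
  Q 80.197.3.2: descend 01010000110001010000001100000010 ; hops seen [H4,H4,H1] ; pick H1
  add 209.0.0.0/12 -> H0 at depth 12
  add 0.0.0.0/0 -> H3 at depth 0
  add 209.179.158.210/32 -> H3 at depth 32
  Q 80.197.0.5: descend 0101000011000101000000 ; hops seen [H3,H4,H4] ; pick H4
  Q 208.0.4.197: descend 1101000 ; hops seen [H3,H3] ; pick H3
  del 80.0.0.0/8 (clear depth 8)
  add 80.197.3.0/28 -> H4 at depth 28
  Q 208.41.73.79: descend 1101000 ; hops seen [H3,H3] ; pick H3

== LOOKUPS ==
["H2","no-route","H0","H2","H1","H4","H3","H3"]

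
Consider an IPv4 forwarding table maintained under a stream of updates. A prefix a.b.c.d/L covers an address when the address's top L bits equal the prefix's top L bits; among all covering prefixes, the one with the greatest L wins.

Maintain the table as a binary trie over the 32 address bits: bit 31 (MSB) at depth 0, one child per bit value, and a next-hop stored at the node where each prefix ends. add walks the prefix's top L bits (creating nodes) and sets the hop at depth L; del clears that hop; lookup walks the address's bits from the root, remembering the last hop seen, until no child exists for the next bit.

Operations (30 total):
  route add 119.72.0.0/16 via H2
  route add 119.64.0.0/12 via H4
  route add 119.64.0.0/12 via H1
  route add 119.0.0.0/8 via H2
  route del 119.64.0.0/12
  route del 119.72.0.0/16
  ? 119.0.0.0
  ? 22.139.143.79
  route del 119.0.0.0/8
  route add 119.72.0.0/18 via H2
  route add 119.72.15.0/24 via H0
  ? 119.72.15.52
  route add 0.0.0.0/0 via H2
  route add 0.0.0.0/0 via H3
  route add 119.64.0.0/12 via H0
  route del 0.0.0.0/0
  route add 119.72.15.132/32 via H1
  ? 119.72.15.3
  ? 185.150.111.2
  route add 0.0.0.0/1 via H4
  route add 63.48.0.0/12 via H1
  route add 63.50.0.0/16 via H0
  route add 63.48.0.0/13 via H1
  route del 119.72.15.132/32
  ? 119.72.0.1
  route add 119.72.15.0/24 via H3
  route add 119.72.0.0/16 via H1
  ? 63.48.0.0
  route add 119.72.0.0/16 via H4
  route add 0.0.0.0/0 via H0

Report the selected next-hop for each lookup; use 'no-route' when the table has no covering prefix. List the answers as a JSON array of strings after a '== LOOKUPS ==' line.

Trace:
  + 119.72.0.0/16 (H2) depth=16
  + 119.64.0.0/12 (H4) depth=12
  + 119.64.0.0/12 (H1) depth=12
  + 119.0.0.0/8 (H2) depth=8
  del 119.64.0.0/12 (clear depth 12)
  del 119.72.0.0/16 (clear depth 16)
  lookup 119.0.0.0: bits 011101110 walk d0:-→d1:-→d2:-→d3:-→d4:-→d5:-→d6:-→d7:-→d8:H2→d9:- -> H2
  lookup 22.139.143.79: bits 0 walk d0:-→d1:- -> no-route
  del 119.0.0.0/8 (clear depth 8)
  + 119.72.0.0/18 (H2) depth=18
  + 119.72.15.0/24 (H0) depth=24
  lookup 119.72.15.52: bits 011101110100100000001111 walk d0:-→d1:-→d2:-→d3:-→d4:-→d5:-→d6:-→d7:-→d8:-→d9:-→d10:-→d11:-→d12:-→d13:-→d14:-→d15:-→d16:-→d17:-→d18:H2→d19:-→d20:-→d21:-→d22:-→d23:-→d24:H0 -> H0
  + 0.0.0.0/0 (H2) depth=0
  + 0.0.0.0/0 (H3) depth=0
  + 119.64.0.0/12 (H0) depth=12
  del 0.0.0.0/0 (clear depth 0)
  + 119.72.15.132/32 (H1) depth=32
  lookup 119.72.15.3: bits 011101110100100000001111 walk d0:-→d1:-→d2:-→d3:-→d4:-→d5:-→d6:-→d7:-→d8:-→d9:-→d10:-→d11:-→d12:H0→d13:-→d14:-→d15:-→d16:-→d17:-→d18:H2→d19:-→d20:-→d21:-→d22:-→d23:-→d24:H0 -> H0
  lookup 185.150.111.2: bits ε walk d0:- -> no-route
  + 0.0.0.0/1 (H4) depth=1
  + 63.48.0.0/12 (H1) depth=12
  + 63.50.0.0/16 (H0) depth=16
  + 63.48.0.0/13 (H1) depth=13
  del 119.72.15.132/32 (clear depth 32)
  lookup 119.72.0.1: bits 01110111010010000000 walk d0:-→d1:H4→d2:-→d3:-→d4:-→d5:-→d6:-→d7:-→d8:-→d9:-→d10:-→d11:-→d12:H0→d13:-→d14:-→d15:-→d16:-→d17:-→d18:H2→d19:-→d20:- -> H2
  + 119.72.15.0/24 (H3) depth=24
  + 119.72.0.0/16 (H1) depth=16
  lookup 63.48.0.0: bits 00111111001100 walk d0:-→d1:H4→d2:-→d3:-→d4:-→d5:-→d6:-→d7:-→d8:-→d9:-→d10:-→d11:-→d12:H1→d13:H1→d14:- -> H1
  + 119.72.0.0/16 (H4) depth=16
  + 0.0.0.0/0 (H0) depth=0

== LOOKUPS ==
["H2","no-route","H0","H0","no-route","H2","H1"]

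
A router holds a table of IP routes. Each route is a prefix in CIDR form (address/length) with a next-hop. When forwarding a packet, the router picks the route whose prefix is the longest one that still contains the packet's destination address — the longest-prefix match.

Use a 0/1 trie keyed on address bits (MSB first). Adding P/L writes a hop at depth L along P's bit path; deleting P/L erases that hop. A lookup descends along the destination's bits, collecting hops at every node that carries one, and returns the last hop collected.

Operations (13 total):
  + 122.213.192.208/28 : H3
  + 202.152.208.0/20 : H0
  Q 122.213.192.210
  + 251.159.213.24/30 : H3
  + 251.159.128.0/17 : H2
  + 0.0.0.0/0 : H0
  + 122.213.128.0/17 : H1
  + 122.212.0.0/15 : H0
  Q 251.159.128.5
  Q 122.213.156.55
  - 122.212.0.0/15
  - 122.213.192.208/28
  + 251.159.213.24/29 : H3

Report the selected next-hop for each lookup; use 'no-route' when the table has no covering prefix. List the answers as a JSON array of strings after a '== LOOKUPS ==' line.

Process each operation:
  add 122.213.192.208/28 -> H3 at depth 28
  add 202.152.208.0/20 -> H0 at depth 20
  Q 122.213.192.210: descend 0111101011010101110000001101 ; hops seen [H3] ; pick H3
  add 251.159.213.24/30 -> H3 at depth 30
  add 251.159.128.0/17 -> H2 at depth 17
  add 0.0.0.0/0 -> H0 at depth 0
  add 122.213.128.0/17 -> H1 at depth 17
  add 122.212.0.0/15 -> H0 at depth 15
  Q 251.159.128.5: descend 11111011100111111 ; hops seen [H0,H2] ; pick H2
  Q 122.213.156.55: descend 01111010110101011 ; hops seen [H0,H0,H1] ; pick H1
  del 122.212.0.0/15 (clear depth 15)
  del 122.213.192.208/28 (clear depth 28)
  add 251.159.213.24/29 -> H3 at depth 29

== LOOKUPS ==
["H3","H2","H1"]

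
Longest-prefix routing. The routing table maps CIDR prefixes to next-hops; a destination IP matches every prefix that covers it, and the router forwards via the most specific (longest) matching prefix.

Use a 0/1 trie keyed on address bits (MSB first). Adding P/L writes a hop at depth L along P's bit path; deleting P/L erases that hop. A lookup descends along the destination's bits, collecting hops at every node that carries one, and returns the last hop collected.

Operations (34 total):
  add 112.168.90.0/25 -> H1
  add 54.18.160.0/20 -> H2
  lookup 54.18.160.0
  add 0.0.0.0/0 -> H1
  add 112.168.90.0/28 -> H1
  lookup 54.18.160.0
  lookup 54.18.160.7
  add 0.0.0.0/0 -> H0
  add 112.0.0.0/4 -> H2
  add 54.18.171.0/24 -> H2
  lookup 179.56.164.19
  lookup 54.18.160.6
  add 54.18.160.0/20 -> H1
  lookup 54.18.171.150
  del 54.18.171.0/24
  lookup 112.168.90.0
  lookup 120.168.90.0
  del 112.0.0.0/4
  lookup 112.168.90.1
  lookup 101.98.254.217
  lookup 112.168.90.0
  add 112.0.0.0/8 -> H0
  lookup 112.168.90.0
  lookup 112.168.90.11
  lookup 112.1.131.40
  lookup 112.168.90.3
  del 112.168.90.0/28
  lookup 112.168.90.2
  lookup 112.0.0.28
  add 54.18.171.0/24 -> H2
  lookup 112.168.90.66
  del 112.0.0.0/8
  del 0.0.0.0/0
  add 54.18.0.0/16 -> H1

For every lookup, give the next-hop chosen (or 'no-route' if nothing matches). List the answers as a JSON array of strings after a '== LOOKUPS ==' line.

Apply in order:
  + 112.168.90.0/25 (H1) depth=25
  + 54.18.160.0/20 (H2) depth=20
  Q 54.18.160.0: descend 00110110000100101010 ; hops seen [H2] ; pick H2
  + 0.0.0.0/0 (H1) depth=0
  + 112.168.90.0/28 (H1) depth=28
  Q 54.18.160.0: descend 00110110000100101010 ; hops seen [H1,H2] ; pick H2
  Q 54.18.160.7: descend 00110110000100101010 ; hops seen [H1,H2] ; pick H2
  + 0.0.0.0/0 (H0) depth=0
  + 112.0.0.0/4 (H2) depth=4
  + 54.18.171.0/24 (H2) depth=24
  Q 179.56.164.19: descend ε ; hops seen [H0] ; pick H0
  Q 54.18.160.6: descend 00110110000100101010 ; hops seen [H0,H2] ; pick H2
  + 54.18.160.0/20 (H1) depth=20
  Q 54.18.171.150: descend 001101100001001010101011 ; hops seen [H0,H1,H2] ; pick H2
  - 54.18.171.0/24 clear@24
  Q 112.168.90.0: descend 0111000010101000010110100000 ; hops seen [H0,H2,H1,H1] ; pick H1
  Q 120.168.90.0: descend 0111 ; hops seen [H0,H2] ; pick H2
  - 112.0.0.0/4 clear@4
  Q 112.168.90.1: descend 0111000010101000010110100000 ; hops seen [H0,H1,H1] ; pick H1
  Q 101.98.254.217: descend 011 ; hops seen [H0] ; pick H0
  Q 112.168.90.0: descend 0111000010101000010110100000 ; hops seen [H0,H1,H1] ; pick H1
  + 112.0.0.0/8 (H0) depth=8
  Q 112.168.90.0: descend 0111000010101000010110100000 ; hops seen [H0,H0,H1,H1] ; pick H1
  Q 112.168.90.11: descend 0111000010101000010110100000 ; hops seen [H0,H0,H1,H1] ; pick H1
  Q 112.1.131.40: descend 01110000 ; hops seen [H0,H0] ; pick H0
  Q 112.168.90.3: descend 0111000010101000010110100000 ; hops seen [H0,H0,H1,H1] ; pick H1
  - 112.168.90.0/28 clear@28
  Q 112.168.90.2: descend 0111000010101000010110100000 ; hops seen [H0,H0,H1] ; pick H1
  Q 112.0.0.28: descend 01110000 ; hops seen [H0,H0] ; pick H0
  + 54.18.171.0/24 (H2) depth=24
  Q 112.168.90.66: descend 0111000010101000010110100 ; hops seen [H0,H0,H1] ; pick H1
  - 112.0.0.0/8 clear@8
  - 0.0.0.0/0 clear@0
  + 54.18.0.0/16 (H1) depth=16

== LOOKUPS ==
["H2","H2","H2","H0","H2","H2","H1","H2","H1","H0","H1","H1","H1","H0","H1","H1","H0","H1"]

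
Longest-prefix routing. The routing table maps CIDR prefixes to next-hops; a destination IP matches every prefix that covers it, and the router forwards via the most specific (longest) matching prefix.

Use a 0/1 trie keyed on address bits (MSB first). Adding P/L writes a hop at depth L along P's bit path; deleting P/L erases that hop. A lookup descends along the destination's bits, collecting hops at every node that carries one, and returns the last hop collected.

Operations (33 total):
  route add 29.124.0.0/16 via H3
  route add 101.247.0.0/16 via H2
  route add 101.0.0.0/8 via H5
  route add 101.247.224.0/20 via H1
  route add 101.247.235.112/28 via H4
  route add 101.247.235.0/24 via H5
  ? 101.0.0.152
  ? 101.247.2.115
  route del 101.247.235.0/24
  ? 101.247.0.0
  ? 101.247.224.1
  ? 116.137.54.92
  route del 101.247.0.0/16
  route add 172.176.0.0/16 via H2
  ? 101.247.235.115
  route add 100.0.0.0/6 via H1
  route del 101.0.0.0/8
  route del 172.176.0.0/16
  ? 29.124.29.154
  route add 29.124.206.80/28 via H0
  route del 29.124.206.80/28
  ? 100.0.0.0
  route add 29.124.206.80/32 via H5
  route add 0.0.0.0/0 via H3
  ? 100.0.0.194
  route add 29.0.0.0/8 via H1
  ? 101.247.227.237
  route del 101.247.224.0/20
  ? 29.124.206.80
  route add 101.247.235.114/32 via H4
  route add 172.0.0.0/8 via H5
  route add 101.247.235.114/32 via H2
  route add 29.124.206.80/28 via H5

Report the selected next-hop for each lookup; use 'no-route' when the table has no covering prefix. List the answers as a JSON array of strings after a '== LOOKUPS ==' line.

Process each operation:
  + 29.124.0.0/16 (H3) depth=16
  + 101.247.0.0/16 (H2) depth=16
  + 101.0.0.0/8 (H5) depth=8
  + 101.247.224.0/20 (H1) depth=20
  + 101.247.235.112/28 (H4) depth=28
  + 101.247.235.0/24 (H5) depth=24
  ? 101.0.0.152  path d0:-→d1:-→d2:-→d3:-→d4:-→d5:-→d6:-→d7:-→d8:H5  best=H5
  ? 101.247.2.115  path d0:-→d1:-→d2:-→d3:-→d4:-→d5:-→d6:-→d7:-→d8:H5→d9:-→d10:-→d11:-→d12:-→d13:-→d14:-→d15:-→d16:H2  best=H2
  del 101.247.235.0/24 (clear depth 24)
  ? 101.247.0.0  path d0:-→d1:-→d2:-→d3:-→d4:-→d5:-→d6:-→d7:-→d8:H5→d9:-→d10:-→d11:-→d12:-→d13:-→d14:-→d15:-→d16:H2  best=H2
  ? 101.247.224.1  path d0:-→d1:-→d2:-→d3:-→d4:-→d5:-→d6:-→d7:-→d8:H5→d9:-→d10:-→d11:-→d12:-→d13:-→d14:-→d15:-→d16:H2→d17:-→d18:-→d19:-→d20:H1  best=H1
  ? 116.137.54.92  path d0:-→d1:-→d2:-→d3:-  best=no-route
  del 101.247.0.0/16 (clear depth 16)
  + 172.176.0.0/16 (H2) depth=16
  ? 101.247.235.115  path d0:-→d1:-→d2:-→d3:-→d4:-→d5:-→d6:-→d7:-→d8:H5→d9:-→d10:-→d11:-→d12:-→d13:-→d14:-→d15:-→d16:-→d17:-→d18:-→d19:-→d20:H1→d21:-→d22:-→d23:-→d24:-→d25:-→d26:-→d27:-→d28:H4  best=H4
  + 100.0.0.0/6 (H1) depth=6
  del 101.0.0.0/8 (clear depth 8)
  del 172.176.0.0/16 (clear depth 16)
  ? 29.124.29.154  path d0:-→d1:-→d2:-→d3:-→d4:-→d5:-→d6:-→d7:-→d8:-→d9:-→d10:-→d11:-→d12:-→d13:-→d14:-→d15:-→d16:H3  best=H3
  + 29.124.206.80/28 (H0) depth=28
  del 29.124.206.80/28 (clear depth 28)
  ? 100.0.0.0  path d0:-→d1:-→d2:-→d3:-→d4:-→d5:-→d6:H1→d7:-  best=H1
  + 29.124.206.80/32 (H5) depth=32
  + 0.0.0.0/0 (H3) depth=0
  ? 100.0.0.194  path d0:H3→d1:-→d2:-→d3:-→d4:-→d5:-→d6:H1→d7:-  best=H1
  + 29.0.0.0/8 (H1) depth=8
  ? 101.247.227.237  path d0:H3→d1:-→d2:-→d3:-→d4:-→d5:-→d6:H1→d7:-→d8:-→d9:-→d10:-→d11:-→d12:-→d13:-→d14:-→d15:-→d16:-→d17:-→d18:-→d19:-→d20:H1  best=H1
  del 101.247.224.0/20 (clear depth 20)
  ? 29.124.206.80  path d0:H3→d1:-→d2:-→d3:-→d4:-→d5:-→d6:-→d7:-→d8:H1→d9:-→d10:-→d11:-→d12:-→d13:-→d14:-→d15:-→d16:H3→d17:-→d18:-→d19:-→d20:-→d21:-→d22:-→d23:-→d24:-→d25:-→d26:-→d27:-→d28:-→d29:-→d30:-→d31:-→d32:H5  best=H5
  + 101.247.235.114/32 (H4) depth=32
  + 172.0.0.0/8 (H5) depth=8
  + 101.247.235.114/32 (H2) depth=32
  + 29.124.206.80/28 (H5) depth=28

== LOOKUPS ==
["H5","H2","H2","H1","no-route","H4","H3","H1","H1","H1","H5"]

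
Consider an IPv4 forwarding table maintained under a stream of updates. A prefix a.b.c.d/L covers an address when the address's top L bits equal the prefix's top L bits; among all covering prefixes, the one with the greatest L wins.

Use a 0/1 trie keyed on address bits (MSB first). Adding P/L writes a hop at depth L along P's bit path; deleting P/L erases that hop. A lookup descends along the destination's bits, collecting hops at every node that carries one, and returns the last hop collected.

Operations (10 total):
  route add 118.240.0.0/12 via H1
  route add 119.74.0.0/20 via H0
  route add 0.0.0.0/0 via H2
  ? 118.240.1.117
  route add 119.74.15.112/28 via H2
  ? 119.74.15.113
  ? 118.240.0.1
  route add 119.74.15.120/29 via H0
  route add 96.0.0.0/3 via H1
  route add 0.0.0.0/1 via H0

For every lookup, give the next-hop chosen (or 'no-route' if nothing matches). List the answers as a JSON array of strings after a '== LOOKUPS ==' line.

Process each operation:
  + 118.240.0.0/12 (H1) depth=12
  + 119.74.0.0/20 (H0) depth=20
  + 0.0.0.0/0 (H2) depth=0
  ? 118.240.1.117  path d0:H2→d1:-→d2:-→d3:-→d4:-→d5:-→d6:-→d7:-→d8:-→d9:-→d10:-→d11:-→d12:H1  best=H1
  + 119.74.15.112/28 (H2) depth=28
  ? 119.74.15.113  path d0:H2→d1:-→d2:-→d3:-→d4:-→d5:-→d6:-→d7:-→d8:-→d9:-→d10:-→d11:-→d12:-→d13:-→d14:-→d15:-→d16:-→d17:-→d18:-→d19:-→d20:H0→d21:-→d22:-→d23:-→d24:-→d25:-→d26:-→d27:-→d28:H2  best=H2
  ? 118.240.0.1  path d0:H2→d1:-→d2:-→d3:-→d4:-→d5:-→d6:-→d7:-→d8:-→d9:-→d10:-→d11:-→d12:H1  best=H1
  + 119.74.15.120/29 (H0) depth=29
  + 96.0.0.0/3 (H1) depth=3
  + 0.0.0.0/1 (H0) depth=1

== LOOKUPS ==
["H1","H2","H1"]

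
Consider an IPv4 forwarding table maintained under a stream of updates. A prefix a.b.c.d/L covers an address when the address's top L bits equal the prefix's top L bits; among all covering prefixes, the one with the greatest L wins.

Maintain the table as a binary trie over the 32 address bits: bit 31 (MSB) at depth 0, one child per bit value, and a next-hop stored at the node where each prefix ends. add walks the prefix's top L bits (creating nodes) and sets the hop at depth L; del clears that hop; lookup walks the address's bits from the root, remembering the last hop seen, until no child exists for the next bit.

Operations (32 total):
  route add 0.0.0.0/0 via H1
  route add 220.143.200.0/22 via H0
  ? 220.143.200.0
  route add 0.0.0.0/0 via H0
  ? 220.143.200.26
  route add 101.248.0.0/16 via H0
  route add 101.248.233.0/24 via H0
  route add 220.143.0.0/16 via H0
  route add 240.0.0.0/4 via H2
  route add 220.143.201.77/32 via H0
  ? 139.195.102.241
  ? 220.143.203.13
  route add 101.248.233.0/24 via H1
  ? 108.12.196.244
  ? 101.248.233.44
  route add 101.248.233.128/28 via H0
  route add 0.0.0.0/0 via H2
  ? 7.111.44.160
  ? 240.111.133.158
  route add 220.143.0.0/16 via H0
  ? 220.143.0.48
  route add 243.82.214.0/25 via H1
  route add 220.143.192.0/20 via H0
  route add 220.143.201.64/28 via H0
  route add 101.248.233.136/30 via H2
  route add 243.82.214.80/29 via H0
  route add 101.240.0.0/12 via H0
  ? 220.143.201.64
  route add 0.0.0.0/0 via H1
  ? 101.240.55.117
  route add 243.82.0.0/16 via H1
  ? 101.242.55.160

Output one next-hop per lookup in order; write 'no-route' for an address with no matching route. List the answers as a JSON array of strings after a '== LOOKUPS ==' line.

Trace:
  add 0.0.0.0/0 -> H1 at depth 0
  add 220.143.200.0/22 -> H0 at depth 22
  Q 220.143.200.0: descend 1101110010001111110010 ; hops seen [H1,H0] ; pick H0
  add 0.0.0.0/0 -> H0 at depth 0
  Q 220.143.200.26: descend 1101110010001111110010 ; hops seen [H0,H0] ; pick H0
  add 101.248.0.0/16 -> H0 at depth 16
  add 101.248.233.0/24 -> H0 at depth 24
  add 220.143.0.0/16 -> H0 at depth 16
  add 240.0.0.0/4 -> H2 at depth 4
  add 220.143.201.77/32 -> H0 at depth 32
  Q 139.195.102.241: descend 1 ; hops seen [H0] ; pick H0
  Q 220.143.203.13: descend 1101110010001111110010 ; hops seen [H0,H0,H0] ; pick H0
  add 101.248.233.0/24 -> H1 at depth 24
  Q 108.12.196.244: descend 0110 ; hops seen [H0] ; pick H0
  Q 101.248.233.44: descend 011001011111100011101001 ; hops seen [H0,H0,H1] ; pick H1
  add 101.248.233.128/28 -> H0 at depth 28
  add 0.0.0.0/0 -> H2 at depth 0
  Q 7.111.44.160: descend 0 ; hops seen [H2] ; pick H2
  Q 240.111.133.158: descend 1111 ; hops seen [H2,H2] ; pick H2
  add 220.143.0.0/16 -> H0 at depth 16
  Q 220.143.0.48: descend 1101110010001111 ; hops seen [H2,H0] ; pick H0
  add 243.82.214.0/25 -> H1 at depth 25
  add 220.143.192.0/20 -> H0 at depth 20
  add 220.143.201.64/28 -> H0 at depth 28
  add 101.248.233.136/30 -> H2 at depth 30
  add 243.82.214.80/29 -> H0 at depth 29
  add 101.240.0.0/12 -> H0 at depth 12
  Q 220.143.201.64: descend 1101110010001111110010010100 ; hops seen [H2,H0,H0,H0,H0] ; pick H0
  add 0.0.0.0/0 -> H1 at depth 0
  Q 101.240.55.117: descend 011001011111 ; hops seen [H1,H0] ; pick H0
  add 243.82.0.0/16 -> H1 at depth 16
  Q 101.242.55.160: descend 011001011111 ; hops seen [H1,H0] ; pick H0

== LOOKUPS ==
["H0","H0","H0","H0","H0","H1","H2","H2","H0","H0","H0","H0"]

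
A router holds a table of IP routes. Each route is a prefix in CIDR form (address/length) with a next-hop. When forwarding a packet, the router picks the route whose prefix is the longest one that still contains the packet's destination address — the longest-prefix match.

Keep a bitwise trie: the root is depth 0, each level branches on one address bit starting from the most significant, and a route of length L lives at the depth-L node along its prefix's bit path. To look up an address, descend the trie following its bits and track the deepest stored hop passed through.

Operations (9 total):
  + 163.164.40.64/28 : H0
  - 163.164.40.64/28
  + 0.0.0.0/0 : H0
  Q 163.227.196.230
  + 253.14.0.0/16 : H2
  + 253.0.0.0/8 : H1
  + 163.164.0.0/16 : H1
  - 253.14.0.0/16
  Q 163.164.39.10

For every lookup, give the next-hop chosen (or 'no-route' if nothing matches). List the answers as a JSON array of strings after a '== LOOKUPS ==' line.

Apply in order:
  add 163.164.40.64/28 -> H0 at depth 28
  - 163.164.40.64/28 clear@28
  add 0.0.0.0/0 -> H0 at depth 0
  ? 163.227.196.230  path d0:H0→d1:-→d2:-→d3:-→d4:-→d5:-→d6:-→d7:-→d8:-→d9:-  best=H0
  add 253.14.0.0/16 -> H2 at depth 16
  add 253.0.0.0/8 -> H1 at depth 8
  add 163.164.0.0/16 -> H1 at depth 16
  - 253.14.0.0/16 clear@16
  ? 163.164.39.10  path d0:H0→d1:-→d2:-→d3:-→d4:-→d5:-→d6:-→d7:-→d8:-→d9:-→d10:-→d11:-→d12:-→d13:-→d14:-→d15:-→d16:H1→d17:-→d18:-→d19:-→d20:-  best=H1

== LOOKUPS ==
["H0","H1"]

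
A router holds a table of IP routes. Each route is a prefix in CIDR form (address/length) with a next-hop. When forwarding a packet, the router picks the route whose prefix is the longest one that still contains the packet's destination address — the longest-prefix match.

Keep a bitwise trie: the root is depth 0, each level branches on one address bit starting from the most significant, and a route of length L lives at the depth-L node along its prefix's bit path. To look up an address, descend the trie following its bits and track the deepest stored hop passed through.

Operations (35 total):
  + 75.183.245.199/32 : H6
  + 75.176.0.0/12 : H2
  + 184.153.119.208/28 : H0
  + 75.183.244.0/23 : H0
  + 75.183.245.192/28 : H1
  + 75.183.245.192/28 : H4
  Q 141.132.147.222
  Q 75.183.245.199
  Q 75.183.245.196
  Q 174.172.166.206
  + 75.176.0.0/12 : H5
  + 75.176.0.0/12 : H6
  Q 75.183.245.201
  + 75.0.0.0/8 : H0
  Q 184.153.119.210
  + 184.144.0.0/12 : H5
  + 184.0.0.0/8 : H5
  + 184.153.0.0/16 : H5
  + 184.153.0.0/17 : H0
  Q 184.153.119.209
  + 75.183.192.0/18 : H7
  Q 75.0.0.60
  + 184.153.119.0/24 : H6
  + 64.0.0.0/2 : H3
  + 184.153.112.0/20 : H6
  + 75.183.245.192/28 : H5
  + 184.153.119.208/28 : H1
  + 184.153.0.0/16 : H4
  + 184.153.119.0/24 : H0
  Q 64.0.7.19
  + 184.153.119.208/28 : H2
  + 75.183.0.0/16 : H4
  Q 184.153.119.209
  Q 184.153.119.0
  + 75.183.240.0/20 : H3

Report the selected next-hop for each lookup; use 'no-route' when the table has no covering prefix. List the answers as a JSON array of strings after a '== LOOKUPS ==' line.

Trace:
  + 75.183.245.199/32 (H6) depth=32
  + 75.176.0.0/12 (H2) depth=12
  + 184.153.119.208/28 (H0) depth=28
  + 75.183.244.0/23 (H0) depth=23
  + 75.183.245.192/28 (H1) depth=28
  + 75.183.245.192/28 (H4) depth=28
  Q 141.132.147.222: descend 10 ; hops seen [∅] ; pick no-route
  Q 75.183.245.199: descend 01001011101101111111010111000111 ; hops seen [H2,H0,H4,H6] ; pick H6
  Q 75.183.245.196: descend 010010111011011111110101110001 ; hops seen [H2,H0,H4] ; pick H4
  Q 174.172.166.206: descend 101 ; hops seen [∅] ; pick no-route
  + 75.176.0.0/12 (H5) depth=12
  + 75.176.0.0/12 (H6) depth=12
  Q 75.183.245.201: descend 0100101110110111111101011100 ; hops seen [H6,H0,H4] ; pick H4
  + 75.0.0.0/8 (H0) depth=8
  Q 184.153.119.210: descend 1011100010011001011101111101 ; hops seen [H0] ; pick H0
  + 184.144.0.0/12 (H5) depth=12
  + 184.0.0.0/8 (H5) depth=8
  + 184.153.0.0/16 (H5) depth=16
  + 184.153.0.0/17 (H0) depth=17
  Q 184.153.119.209: descend 1011100010011001011101111101 ; hops seen [H5,H5,H5,H0,H0] ; pick H0
  + 75.183.192.0/18 (H7) depth=18
  Q 75.0.0.60: descend 01001011 ; hops seen [H0] ; pick H0
  + 184.153.119.0/24 (H6) depth=24
  + 64.0.0.0/2 (H3) depth=2
  + 184.153.112.0/20 (H6) depth=20
  + 75.183.245.192/28 (H5) depth=28
  + 184.153.119.208/28 (H1) depth=28
  + 184.153.0.0/16 (H4) depth=16
  + 184.153.119.0/24 (H0) depth=24
  Q 64.0.7.19: descend 0100 ; hops seen [H3] ; pick H3
  + 184.153.119.208/28 (H2) depth=28
  + 75.183.0.0/16 (H4) depth=16
  Q 184.153.119.209: descend 1011100010011001011101111101 ; hops seen [H5,H5,H4,H0,H6,H0,H2] ; pick H2
  Q 184.153.119.0: descend 101110001001100101110111 ; hops seen [H5,H5,H4,H0,H6,H0] ; pick H0
  + 75.183.240.0/20 (H3) depth=20

== LOOKUPS ==
["no-route","H6","H4","no-route","H4","H0","H0","H0","H3","H2","H0"]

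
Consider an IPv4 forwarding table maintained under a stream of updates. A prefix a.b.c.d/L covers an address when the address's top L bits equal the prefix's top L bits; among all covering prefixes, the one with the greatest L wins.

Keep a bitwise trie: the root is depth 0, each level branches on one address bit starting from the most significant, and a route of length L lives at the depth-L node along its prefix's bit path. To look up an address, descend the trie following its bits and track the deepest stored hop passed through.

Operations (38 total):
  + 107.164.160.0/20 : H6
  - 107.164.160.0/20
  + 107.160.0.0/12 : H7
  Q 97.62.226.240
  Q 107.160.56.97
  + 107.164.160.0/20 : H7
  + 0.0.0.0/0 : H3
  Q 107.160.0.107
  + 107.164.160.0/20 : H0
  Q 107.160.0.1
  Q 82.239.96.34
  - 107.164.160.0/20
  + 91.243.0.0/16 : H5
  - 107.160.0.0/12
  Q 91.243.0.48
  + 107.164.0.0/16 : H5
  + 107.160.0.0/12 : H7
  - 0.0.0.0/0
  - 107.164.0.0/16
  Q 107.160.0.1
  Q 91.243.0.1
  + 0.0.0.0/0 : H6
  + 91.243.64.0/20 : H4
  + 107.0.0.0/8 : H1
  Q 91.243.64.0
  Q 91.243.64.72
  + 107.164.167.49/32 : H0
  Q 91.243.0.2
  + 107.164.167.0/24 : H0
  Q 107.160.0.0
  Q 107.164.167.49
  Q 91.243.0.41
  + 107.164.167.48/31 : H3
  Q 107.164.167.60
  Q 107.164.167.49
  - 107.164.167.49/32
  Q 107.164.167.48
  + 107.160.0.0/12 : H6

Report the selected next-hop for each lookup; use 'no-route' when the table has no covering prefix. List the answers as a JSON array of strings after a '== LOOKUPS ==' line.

Process each operation:
  add 107.164.160.0/20 -> H6 at depth 20
  del 107.164.160.0/20 (clear depth 20)
  add 107.160.0.0/12 -> H7 at depth 12
  ? 97.62.226.240  path d0:-→d1:-→d2:-→d3:-→d4:-  best=no-route
  ? 107.160.56.97  path d0:-→d1:-→d2:-→d3:-→d4:-→d5:-→d6:-→d7:-→d8:-→d9:-→d10:-→d11:-→d12:H7→d13:-  best=H7
  add 107.164.160.0/20 -> H7 at depth 20
  add 0.0.0.0/0 -> H3 at depth 0
  ? 107.160.0.107  path d0:H3→d1:-→d2:-→d3:-→d4:-→d5:-→d6:-→d7:-→d8:-→d9:-→d10:-→d11:-→d12:H7→d13:-  best=H7
  add 107.164.160.0/20 -> H0 at depth 20
  ? 107.160.0.1  path d0:H3→d1:-→d2:-→d3:-→d4:-→d5:-→d6:-→d7:-→d8:-→d9:-→d10:-→d11:-→d12:H7→d13:-  best=H7
  ? 82.239.96.34  path d0:H3→d1:-→d2:-  best=H3
  del 107.164.160.0/20 (clear depth 20)
  add 91.243.0.0/16 -> H5 at depth 16
  del 107.160.0.0/12 (clear depth 12)
  ? 91.243.0.48  path d0:H3→d1:-→d2:-→d3:-→d4:-→d5:-→d6:-→d7:-→d8:-→d9:-→d10:-→d11:-→d12:-→d13:-→d14:-→d15:-→d16:H5  best=H5
  add 107.164.0.0/16 -> H5 at depth 16
  add 107.160.0.0/12 -> H7 at depth 12
  del 0.0.0.0/0 (clear depth 0)
  del 107.164.0.0/16 (clear depth 16)
  ? 107.160.0.1  path d0:-→d1:-→d2:-→d3:-→d4:-→d5:-→d6:-→d7:-→d8:-→d9:-→d10:-→d11:-→d12:H7→d13:-  best=H7
  ? 91.243.0.1  path d0:-→d1:-→d2:-→d3:-→d4:-→d5:-→d6:-→d7:-→d8:-→d9:-→d10:-→d11:-→d12:-→d13:-→d14:-→d15:-→d16:H5  best=H5
  add 0.0.0.0/0 -> H6 at depth 0
  add 91.243.64.0/20 -> H4 at depth 20
  add 107.0.0.0/8 -> H1 at depth 8
  ? 91.243.64.0  path d0:H6→d1:-→d2:-→d3:-→d4:-→d5:-→d6:-→d7:-→d8:-→d9:-→d10:-→d11:-→d12:-→d13:-→d14:-→d15:-→d16:H5→d17:-→d18:-→d19:-→d20:H4  best=H4
  ? 91.243.64.72  path d0:H6→d1:-→d2:-→d3:-→d4:-→d5:-→d6:-→d7:-→d8:-→d9:-→d10:-→d11:-→d12:-→d13:-→d14:-→d15:-→d16:H5→d17:-→d18:-→d19:-→d20:H4  best=H4
  add 107.164.167.49/32 -> H0 at depth 32
  ? 91.243.0.2  path d0:H6→d1:-→d2:-→d3:-→d4:-→d5:-→d6:-→d7:-→d8:-→d9:-→d10:-→d11:-→d12:-→d13:-→d14:-→d15:-→d16:H5→d17:-  best=H5
  add 107.164.167.0/24 -> H0 at depth 24
  ? 107.160.0.0  path d0:H6→d1:-→d2:-→d3:-→d4:-→d5:-→d6:-→d7:-→d8:H1→d9:-→d10:-→d11:-→d12:H7→d13:-  best=H7
  ? 107.164.167.49  path d0:H6→d1:-→d2:-→d3:-→d4:-→d5:-→d6:-→d7:-→d8:H1→d9:-→d10:-→d11:-→d12:H7→d13:-→d14:-→d15:-→d16:-→d17:-→d18:-→d19:-→d20:-→d21:-→d22:-→d23:-→d24:H0→d25:-→d26:-→d27:-→d28:-→d29:-→d30:-→d31:-→d32:H0  best=H0
  ? 91.243.0.41  path d0:H6→d1:-→d2:-→d3:-→d4:-→d5:-→d6:-→d7:-→d8:-→d9:-→d10:-→d11:-→d12:-→d13:-→d14:-→d15:-→d16:H5→d17:-  best=H5
  add 107.164.167.48/31 -> H3 at depth 31
  ? 107.164.167.60  path d0:H6→d1:-→d2:-→d3:-→d4:-→d5:-→d6:-→d7:-→d8:H1→d9:-→d10:-→d11:-→d12:H7→d13:-→d14:-→d15:-→d16:-→d17:-→d18:-→d19:-→d20:-→d21:-→d22:-→d23:-→d24:H0→d25:-→d26:-→d27:-→d28:-  best=H0
  ? 107.164.167.49  path d0:H6→d1:-→d2:-→d3:-→d4:-→d5:-→d6:-→d7:-→d8:H1→d9:-→d10:-→d11:-→d12:H7→d13:-→d14:-→d15:-→d16:-→d17:-→d18:-→d19:-→d20:-→d21:-→d22:-→d23:-→d24:H0→d25:-→d26:-→d27:-→d28:-→d29:-→d30:-→d31:H3→d32:H0  best=H0
  del 107.164.167.49/32 (clear depth 32)
  ? 107.164.167.48  path d0:H6→d1:-→d2:-→d3:-→d4:-→d5:-→d6:-→d7:-→d8:H1→d9:-→d10:-→d11:-→d12:H7→d13:-→d14:-→d15:-→d16:-→d17:-→d18:-→d19:-→d20:-→d21:-→d22:-→d23:-→d24:H0→d25:-→d26:-→d27:-→d28:-→d29:-→d30:-→d31:H3  best=H3
  add 107.160.0.0/12 -> H6 at depth 12

== LOOKUPS ==
["no-route","H7","H7","H7","H3","H5","H7","H5","H4","H4","H5","H7","H0","H5","H0","H0","H3"]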